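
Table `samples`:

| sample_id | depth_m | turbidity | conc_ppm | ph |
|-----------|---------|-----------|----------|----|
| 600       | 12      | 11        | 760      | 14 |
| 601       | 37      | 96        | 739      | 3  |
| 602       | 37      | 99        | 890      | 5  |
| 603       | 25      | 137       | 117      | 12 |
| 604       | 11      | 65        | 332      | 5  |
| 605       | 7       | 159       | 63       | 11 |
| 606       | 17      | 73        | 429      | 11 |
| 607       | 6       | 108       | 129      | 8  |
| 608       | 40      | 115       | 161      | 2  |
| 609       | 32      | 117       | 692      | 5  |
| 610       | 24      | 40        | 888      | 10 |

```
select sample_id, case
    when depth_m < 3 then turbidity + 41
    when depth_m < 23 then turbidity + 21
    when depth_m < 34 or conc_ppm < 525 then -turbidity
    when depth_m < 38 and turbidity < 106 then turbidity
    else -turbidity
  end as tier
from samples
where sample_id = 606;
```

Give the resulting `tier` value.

sample_id = 606: depth_m=17, turbidity=73, conc_ppm=429, ph=11.
depth_m < 3 → false
depth_m < 23 → true → 94

94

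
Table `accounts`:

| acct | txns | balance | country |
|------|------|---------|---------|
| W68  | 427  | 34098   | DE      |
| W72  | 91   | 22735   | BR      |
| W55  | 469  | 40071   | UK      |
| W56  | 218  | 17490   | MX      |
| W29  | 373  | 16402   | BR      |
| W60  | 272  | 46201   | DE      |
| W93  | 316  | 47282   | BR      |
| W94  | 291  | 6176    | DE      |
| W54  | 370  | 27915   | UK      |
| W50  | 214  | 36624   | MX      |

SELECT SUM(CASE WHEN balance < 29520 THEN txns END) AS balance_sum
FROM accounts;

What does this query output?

acct=W68: ✗
acct=W72: ✓ → 91
acct=W55: ✗
acct=W56: ✓ → 218
acct=W29: ✓ → 373
acct=W60: ✗
acct=W93: ✗
acct=W94: ✓ → 291
acct=W54: ✓ → 370
acct=W50: ✗
balance_sum = 91 + 218 + 373 + 291 + 370 = 1343

1343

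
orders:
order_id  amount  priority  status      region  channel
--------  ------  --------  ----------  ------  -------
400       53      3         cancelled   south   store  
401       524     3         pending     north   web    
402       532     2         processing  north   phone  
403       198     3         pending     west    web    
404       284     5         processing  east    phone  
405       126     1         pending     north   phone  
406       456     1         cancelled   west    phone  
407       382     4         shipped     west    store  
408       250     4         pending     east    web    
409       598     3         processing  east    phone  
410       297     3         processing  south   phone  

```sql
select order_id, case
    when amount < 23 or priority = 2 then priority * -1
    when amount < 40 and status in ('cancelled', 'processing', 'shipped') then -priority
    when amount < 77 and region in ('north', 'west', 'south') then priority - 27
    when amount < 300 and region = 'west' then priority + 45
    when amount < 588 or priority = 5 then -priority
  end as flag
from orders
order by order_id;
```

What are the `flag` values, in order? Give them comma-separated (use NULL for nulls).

order_id=400: amount < 77 and region in ('north', 'west', 'south') → -24
order_id=401: amount < 588 or priority = 5 → -3
order_id=402: amount < 23 or priority = 2 → -2
order_id=403: amount < 300 and region = 'west' → 48
order_id=404: amount < 588 or priority = 5 → -5
order_id=405: amount < 588 or priority = 5 → -1
order_id=406: amount < 588 or priority = 5 → -1
order_id=407: amount < 588 or priority = 5 → -4
order_id=408: amount < 588 or priority = 5 → -4
order_id=409: (no match → NULL) → NULL
order_id=410: amount < 588 or priority = 5 → -3

-24, -3, -2, 48, -5, -1, -1, -4, -4, NULL, -3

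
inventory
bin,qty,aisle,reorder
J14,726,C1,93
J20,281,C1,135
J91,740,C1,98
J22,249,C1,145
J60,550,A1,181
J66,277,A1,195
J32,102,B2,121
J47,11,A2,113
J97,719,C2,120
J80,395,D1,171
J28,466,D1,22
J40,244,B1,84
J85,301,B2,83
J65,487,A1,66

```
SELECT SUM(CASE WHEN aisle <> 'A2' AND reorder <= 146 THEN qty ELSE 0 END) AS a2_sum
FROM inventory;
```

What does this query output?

4315

bin=J14: ✓ → 726
bin=J20: ✓ → 281
bin=J91: ✓ → 740
bin=J22: ✓ → 249
bin=J60: ✗
bin=J66: ✗
bin=J32: ✓ → 102
bin=J47: ✗
bin=J97: ✓ → 719
bin=J80: ✗
bin=J28: ✓ → 466
bin=J40: ✓ → 244
bin=J85: ✓ → 301
bin=J65: ✓ → 487
a2_sum = 726 + 281 + 740 + 249 + 102 + 719 + 466 + 244 + 301 + 487 = 4315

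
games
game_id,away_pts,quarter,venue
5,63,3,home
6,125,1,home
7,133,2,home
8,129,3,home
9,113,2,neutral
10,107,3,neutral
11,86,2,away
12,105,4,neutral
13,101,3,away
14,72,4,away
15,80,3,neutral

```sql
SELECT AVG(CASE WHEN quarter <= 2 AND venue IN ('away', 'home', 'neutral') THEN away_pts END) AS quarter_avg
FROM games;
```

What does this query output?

game_id=5: ✗
game_id=6: ✓ → 125
game_id=7: ✓ → 133
game_id=8: ✗
game_id=9: ✓ → 113
game_id=10: ✗
game_id=11: ✓ → 86
game_id=12: ✗
game_id=13: ✗
game_id=14: ✗
game_id=15: ✗
quarter_avg = (125 + 133 + 113 + 86) / 4 = 114.25

114.25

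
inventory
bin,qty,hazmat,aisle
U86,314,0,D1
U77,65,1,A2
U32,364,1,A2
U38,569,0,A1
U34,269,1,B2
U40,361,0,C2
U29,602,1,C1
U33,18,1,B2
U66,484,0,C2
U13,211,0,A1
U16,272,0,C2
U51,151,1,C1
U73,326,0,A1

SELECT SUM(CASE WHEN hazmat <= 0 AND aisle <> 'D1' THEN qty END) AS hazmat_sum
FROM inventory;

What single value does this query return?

2223

bin=U86: ✗
bin=U77: ✗
bin=U32: ✗
bin=U38: ✓ → 569
bin=U34: ✗
bin=U40: ✓ → 361
bin=U29: ✗
bin=U33: ✗
bin=U66: ✓ → 484
bin=U13: ✓ → 211
bin=U16: ✓ → 272
bin=U51: ✗
bin=U73: ✓ → 326
hazmat_sum = 569 + 361 + 484 + 211 + 272 + 326 = 2223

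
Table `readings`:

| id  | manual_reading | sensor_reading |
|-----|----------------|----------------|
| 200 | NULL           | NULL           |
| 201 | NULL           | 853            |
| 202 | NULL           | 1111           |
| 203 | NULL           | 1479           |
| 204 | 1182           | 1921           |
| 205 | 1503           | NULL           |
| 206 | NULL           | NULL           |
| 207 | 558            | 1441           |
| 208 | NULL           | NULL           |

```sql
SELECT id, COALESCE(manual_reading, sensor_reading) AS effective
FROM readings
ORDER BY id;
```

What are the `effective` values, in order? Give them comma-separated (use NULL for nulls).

id=200: manual_reading=NULL, sensor_reading=NULL (all NULL) → NULL
id=201: manual_reading=NULL, sensor_reading=853 → 853
id=202: manual_reading=NULL, sensor_reading=1111 → 1111
id=203: manual_reading=NULL, sensor_reading=1479 → 1479
id=204: manual_reading=1182 → 1182
id=205: manual_reading=1503 → 1503
id=206: manual_reading=NULL, sensor_reading=NULL (all NULL) → NULL
id=207: manual_reading=558 → 558
id=208: manual_reading=NULL, sensor_reading=NULL (all NULL) → NULL

NULL, 853, 1111, 1479, 1182, 1503, NULL, 558, NULL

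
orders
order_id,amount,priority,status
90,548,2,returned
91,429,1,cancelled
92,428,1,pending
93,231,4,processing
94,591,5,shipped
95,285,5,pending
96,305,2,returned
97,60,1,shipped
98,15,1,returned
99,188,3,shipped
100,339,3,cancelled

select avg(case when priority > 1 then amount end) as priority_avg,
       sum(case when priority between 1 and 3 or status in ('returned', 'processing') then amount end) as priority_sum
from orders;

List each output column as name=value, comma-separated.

[priority_avg: priority > 1]
order_id=90: ✓ → 548
order_id=91: ✗
order_id=92: ✗
order_id=93: ✓ → 231
order_id=94: ✓ → 591
order_id=95: ✓ → 285
order_id=96: ✓ → 305
order_id=97: ✗
order_id=98: ✗
order_id=99: ✓ → 188
order_id=100: ✓ → 339
priority_avg = (548 + 231 + 591 + 285 + 305 + 188 + 339) / 7 = 355.2857142857
—
[priority_sum: priority between 1 and 3 or status in ('returned', 'processing')]
order_id=90: ✓ → 548
order_id=91: ✓ → 429
order_id=92: ✓ → 428
order_id=93: ✓ → 231
order_id=94: ✗
order_id=95: ✗
order_id=96: ✓ → 305
order_id=97: ✓ → 60
order_id=98: ✓ → 15
order_id=99: ✓ → 188
order_id=100: ✓ → 339
priority_sum = 548 + 429 + 428 + 231 + 305 + 60 + 15 + 188 + 339 = 2543

priority_avg=355.2857142857, priority_sum=2543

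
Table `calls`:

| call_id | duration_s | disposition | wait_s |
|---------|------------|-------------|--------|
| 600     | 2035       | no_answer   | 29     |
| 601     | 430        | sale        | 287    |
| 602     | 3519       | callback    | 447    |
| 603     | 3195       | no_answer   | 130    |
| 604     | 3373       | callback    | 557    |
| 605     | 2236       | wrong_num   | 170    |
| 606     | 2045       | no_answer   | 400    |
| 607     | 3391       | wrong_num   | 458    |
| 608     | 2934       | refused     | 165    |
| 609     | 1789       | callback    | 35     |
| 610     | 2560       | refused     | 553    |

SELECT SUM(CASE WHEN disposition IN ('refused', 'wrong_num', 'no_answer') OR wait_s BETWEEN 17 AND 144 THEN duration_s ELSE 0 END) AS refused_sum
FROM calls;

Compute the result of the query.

call_id=600: ✓ → 2035
call_id=601: ✗
call_id=602: ✗
call_id=603: ✓ → 3195
call_id=604: ✗
call_id=605: ✓ → 2236
call_id=606: ✓ → 2045
call_id=607: ✓ → 3391
call_id=608: ✓ → 2934
call_id=609: ✓ → 1789
call_id=610: ✓ → 2560
refused_sum = 2035 + 3195 + 2236 + 2045 + 3391 + 2934 + 1789 + 2560 = 20185

20185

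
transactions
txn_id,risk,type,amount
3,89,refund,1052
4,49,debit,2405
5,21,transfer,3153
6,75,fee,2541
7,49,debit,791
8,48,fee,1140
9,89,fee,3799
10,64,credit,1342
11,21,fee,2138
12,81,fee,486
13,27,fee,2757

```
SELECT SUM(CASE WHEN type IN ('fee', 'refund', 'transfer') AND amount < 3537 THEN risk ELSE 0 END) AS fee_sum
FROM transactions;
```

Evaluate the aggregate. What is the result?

362

txn_id=3: ✓ → 89
txn_id=4: ✗
txn_id=5: ✓ → 21
txn_id=6: ✓ → 75
txn_id=7: ✗
txn_id=8: ✓ → 48
txn_id=9: ✗
txn_id=10: ✗
txn_id=11: ✓ → 21
txn_id=12: ✓ → 81
txn_id=13: ✓ → 27
fee_sum = 89 + 21 + 75 + 48 + 21 + 81 + 27 = 362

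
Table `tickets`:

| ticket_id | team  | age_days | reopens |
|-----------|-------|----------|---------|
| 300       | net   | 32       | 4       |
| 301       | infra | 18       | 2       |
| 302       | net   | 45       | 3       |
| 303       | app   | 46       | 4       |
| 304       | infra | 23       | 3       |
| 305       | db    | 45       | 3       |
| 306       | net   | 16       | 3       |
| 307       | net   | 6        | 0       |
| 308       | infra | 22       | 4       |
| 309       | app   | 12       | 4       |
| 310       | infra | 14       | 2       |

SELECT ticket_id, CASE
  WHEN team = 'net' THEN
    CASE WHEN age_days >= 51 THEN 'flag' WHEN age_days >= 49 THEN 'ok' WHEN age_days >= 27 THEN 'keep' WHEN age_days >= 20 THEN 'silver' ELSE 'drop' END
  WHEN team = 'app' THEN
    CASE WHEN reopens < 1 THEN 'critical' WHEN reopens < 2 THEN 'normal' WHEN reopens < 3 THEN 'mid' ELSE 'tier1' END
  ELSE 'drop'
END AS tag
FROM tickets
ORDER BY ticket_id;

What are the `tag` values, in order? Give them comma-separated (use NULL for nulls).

keep, drop, keep, tier1, drop, drop, drop, drop, drop, tier1, drop

ticket_id=300: team='net' → inner[age_days >= 27] → keep
ticket_id=301: team='infra' → outer ELSE → drop
ticket_id=302: team='net' → inner[age_days >= 27] → keep
ticket_id=303: team='app' → inner[ELSE] → tier1
ticket_id=304: team='infra' → outer ELSE → drop
ticket_id=305: team='db' → outer ELSE → drop
ticket_id=306: team='net' → inner[ELSE] → drop
ticket_id=307: team='net' → inner[ELSE] → drop
ticket_id=308: team='infra' → outer ELSE → drop
ticket_id=309: team='app' → inner[ELSE] → tier1
ticket_id=310: team='infra' → outer ELSE → drop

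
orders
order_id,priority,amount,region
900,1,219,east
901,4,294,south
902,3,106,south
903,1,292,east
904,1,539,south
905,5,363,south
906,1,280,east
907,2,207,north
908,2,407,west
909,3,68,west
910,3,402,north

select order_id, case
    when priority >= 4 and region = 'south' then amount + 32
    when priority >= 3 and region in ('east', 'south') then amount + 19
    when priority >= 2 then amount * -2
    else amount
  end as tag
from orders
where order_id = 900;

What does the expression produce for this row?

219

order_id = 900: priority=1, amount=219, region=east.
priority >= 4 and region = 'south' → false
priority >= 3 and region in ('east', 'south') → false
priority >= 2 → false
No prior WHEN matched → ELSE → 219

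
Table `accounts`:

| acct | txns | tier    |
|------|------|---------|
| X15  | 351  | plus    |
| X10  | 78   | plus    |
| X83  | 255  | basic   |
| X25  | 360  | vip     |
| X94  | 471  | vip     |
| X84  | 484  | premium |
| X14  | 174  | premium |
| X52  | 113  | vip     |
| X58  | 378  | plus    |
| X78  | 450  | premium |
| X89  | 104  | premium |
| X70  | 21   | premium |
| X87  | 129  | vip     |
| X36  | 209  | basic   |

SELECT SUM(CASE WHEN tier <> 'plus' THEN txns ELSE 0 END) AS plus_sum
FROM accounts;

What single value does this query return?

acct=X15: ✗
acct=X10: ✗
acct=X83: ✓ → 255
acct=X25: ✓ → 360
acct=X94: ✓ → 471
acct=X84: ✓ → 484
acct=X14: ✓ → 174
acct=X52: ✓ → 113
acct=X58: ✗
acct=X78: ✓ → 450
acct=X89: ✓ → 104
acct=X70: ✓ → 21
acct=X87: ✓ → 129
acct=X36: ✓ → 209
plus_sum = 255 + 360 + 471 + 484 + 174 + 113 + 450 + 104 + 21 + 129 + 209 = 2770

2770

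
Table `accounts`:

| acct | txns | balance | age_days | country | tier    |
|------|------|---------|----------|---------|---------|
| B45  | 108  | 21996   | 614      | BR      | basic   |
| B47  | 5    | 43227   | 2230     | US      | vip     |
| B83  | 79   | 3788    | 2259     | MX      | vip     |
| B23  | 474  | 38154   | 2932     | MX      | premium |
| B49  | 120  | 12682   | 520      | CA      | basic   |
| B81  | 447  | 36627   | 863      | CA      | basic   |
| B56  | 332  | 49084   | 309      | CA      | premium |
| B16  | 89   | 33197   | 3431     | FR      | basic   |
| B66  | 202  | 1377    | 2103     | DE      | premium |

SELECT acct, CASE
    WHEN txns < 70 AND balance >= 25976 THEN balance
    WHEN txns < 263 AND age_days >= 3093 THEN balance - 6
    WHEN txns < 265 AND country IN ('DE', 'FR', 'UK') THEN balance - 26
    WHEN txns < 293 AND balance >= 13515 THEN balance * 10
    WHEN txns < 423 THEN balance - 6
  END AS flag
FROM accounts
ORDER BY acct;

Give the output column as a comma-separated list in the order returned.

33191, NULL, 219960, 43227, 12676, 49078, 1351, NULL, 3782

acct=B16: txns < 263 AND age_days >= 3093 → 33191
acct=B23: (no match → NULL) → NULL
acct=B45: txns < 293 AND balance >= 13515 → 219960
acct=B47: txns < 70 AND balance >= 25976 → 43227
acct=B49: txns < 423 → 12676
acct=B56: txns < 423 → 49078
acct=B66: txns < 265 AND country IN ('DE', 'FR', 'UK') → 1351
acct=B81: (no match → NULL) → NULL
acct=B83: txns < 423 → 3782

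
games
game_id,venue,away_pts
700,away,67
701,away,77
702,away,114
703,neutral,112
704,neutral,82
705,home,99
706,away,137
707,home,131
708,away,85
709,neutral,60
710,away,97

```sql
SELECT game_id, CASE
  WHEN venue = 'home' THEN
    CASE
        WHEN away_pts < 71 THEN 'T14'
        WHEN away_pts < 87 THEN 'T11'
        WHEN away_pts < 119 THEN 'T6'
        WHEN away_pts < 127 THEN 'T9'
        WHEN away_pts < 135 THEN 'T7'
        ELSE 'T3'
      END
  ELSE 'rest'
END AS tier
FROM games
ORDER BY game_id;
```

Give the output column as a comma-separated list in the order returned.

rest, rest, rest, rest, rest, T6, rest, T7, rest, rest, rest

game_id=700: venue='away' → outer ELSE → rest
game_id=701: venue='away' → outer ELSE → rest
game_id=702: venue='away' → outer ELSE → rest
game_id=703: venue='neutral' → outer ELSE → rest
game_id=704: venue='neutral' → outer ELSE → rest
game_id=705: venue='home' → inner[away_pts < 119] → T6
game_id=706: venue='away' → outer ELSE → rest
game_id=707: venue='home' → inner[away_pts < 135] → T7
game_id=708: venue='away' → outer ELSE → rest
game_id=709: venue='neutral' → outer ELSE → rest
game_id=710: venue='away' → outer ELSE → rest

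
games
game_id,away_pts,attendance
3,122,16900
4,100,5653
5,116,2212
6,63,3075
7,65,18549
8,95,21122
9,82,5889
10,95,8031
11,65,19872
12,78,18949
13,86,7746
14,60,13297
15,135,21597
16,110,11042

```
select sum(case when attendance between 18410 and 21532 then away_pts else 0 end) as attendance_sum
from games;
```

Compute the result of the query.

game_id=3: ✗
game_id=4: ✗
game_id=5: ✗
game_id=6: ✗
game_id=7: ✓ → 65
game_id=8: ✓ → 95
game_id=9: ✗
game_id=10: ✗
game_id=11: ✓ → 65
game_id=12: ✓ → 78
game_id=13: ✗
game_id=14: ✗
game_id=15: ✗
game_id=16: ✗
attendance_sum = 65 + 95 + 65 + 78 = 303

303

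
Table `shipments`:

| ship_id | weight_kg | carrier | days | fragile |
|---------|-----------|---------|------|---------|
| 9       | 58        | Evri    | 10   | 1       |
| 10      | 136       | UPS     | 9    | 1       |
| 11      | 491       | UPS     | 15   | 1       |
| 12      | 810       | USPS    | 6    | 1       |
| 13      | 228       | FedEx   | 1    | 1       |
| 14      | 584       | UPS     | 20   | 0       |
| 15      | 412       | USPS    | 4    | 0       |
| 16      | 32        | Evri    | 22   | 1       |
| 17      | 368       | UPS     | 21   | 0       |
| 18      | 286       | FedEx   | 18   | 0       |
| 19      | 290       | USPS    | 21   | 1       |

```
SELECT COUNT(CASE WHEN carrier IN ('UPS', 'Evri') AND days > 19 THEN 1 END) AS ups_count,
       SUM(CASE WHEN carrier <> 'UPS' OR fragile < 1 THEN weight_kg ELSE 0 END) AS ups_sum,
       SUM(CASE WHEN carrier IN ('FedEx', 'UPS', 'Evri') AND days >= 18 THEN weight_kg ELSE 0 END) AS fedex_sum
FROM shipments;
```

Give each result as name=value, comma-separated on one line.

ups_count=3, ups_sum=3068, fedex_sum=1270

[ups_count: carrier IN ('UPS', 'Evri') AND days > 19]
ship_id=9: ✗
ship_id=10: ✗
ship_id=11: ✗
ship_id=12: ✗
ship_id=13: ✗
ship_id=14: ✓ → 1
ship_id=15: ✗
ship_id=16: ✓ → 1
ship_id=17: ✓ → 1
ship_id=18: ✗
ship_id=19: ✗
ups_count = COUNT(1, 1, 1) = 3
—
[ups_sum: carrier <> 'UPS' OR fragile < 1]
ship_id=9: ✓ → 58
ship_id=10: ✗
ship_id=11: ✗
ship_id=12: ✓ → 810
ship_id=13: ✓ → 228
ship_id=14: ✓ → 584
ship_id=15: ✓ → 412
ship_id=16: ✓ → 32
ship_id=17: ✓ → 368
ship_id=18: ✓ → 286
ship_id=19: ✓ → 290
ups_sum = 58 + 810 + 228 + 584 + 412 + 32 + 368 + 286 + 290 = 3068
—
[fedex_sum: carrier IN ('FedEx', 'UPS', 'Evri') AND days >= 18]
ship_id=9: ✗
ship_id=10: ✗
ship_id=11: ✗
ship_id=12: ✗
ship_id=13: ✗
ship_id=14: ✓ → 584
ship_id=15: ✗
ship_id=16: ✓ → 32
ship_id=17: ✓ → 368
ship_id=18: ✓ → 286
ship_id=19: ✗
fedex_sum = 584 + 32 + 368 + 286 = 1270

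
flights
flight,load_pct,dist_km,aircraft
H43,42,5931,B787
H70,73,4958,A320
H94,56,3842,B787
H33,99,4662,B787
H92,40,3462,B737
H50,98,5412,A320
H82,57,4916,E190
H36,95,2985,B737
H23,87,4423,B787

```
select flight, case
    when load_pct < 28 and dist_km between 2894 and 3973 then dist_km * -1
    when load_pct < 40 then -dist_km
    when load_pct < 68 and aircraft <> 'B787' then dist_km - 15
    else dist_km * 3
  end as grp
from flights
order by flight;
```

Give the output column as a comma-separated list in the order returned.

13269, 13986, 8955, 17793, 16236, 14874, 4901, 3447, 11526

flight=H23: ELSE → 13269
flight=H33: ELSE → 13986
flight=H36: ELSE → 8955
flight=H43: ELSE → 17793
flight=H50: ELSE → 16236
flight=H70: ELSE → 14874
flight=H82: load_pct < 68 and aircraft <> 'B787' → 4901
flight=H92: load_pct < 68 and aircraft <> 'B787' → 3447
flight=H94: ELSE → 11526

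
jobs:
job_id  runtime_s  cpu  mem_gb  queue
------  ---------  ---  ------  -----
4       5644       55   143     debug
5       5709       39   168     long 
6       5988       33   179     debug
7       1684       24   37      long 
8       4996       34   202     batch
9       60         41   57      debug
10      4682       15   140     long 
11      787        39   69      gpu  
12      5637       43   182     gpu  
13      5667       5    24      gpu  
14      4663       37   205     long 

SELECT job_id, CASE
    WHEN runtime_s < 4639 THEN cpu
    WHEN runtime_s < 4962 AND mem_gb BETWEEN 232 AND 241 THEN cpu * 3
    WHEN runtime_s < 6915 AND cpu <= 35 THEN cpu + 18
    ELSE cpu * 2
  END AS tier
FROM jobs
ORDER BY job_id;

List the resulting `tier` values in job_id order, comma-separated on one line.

job_id=4: ELSE → 110
job_id=5: ELSE → 78
job_id=6: runtime_s < 6915 AND cpu <= 35 → 51
job_id=7: runtime_s < 4639 → 24
job_id=8: runtime_s < 6915 AND cpu <= 35 → 52
job_id=9: runtime_s < 4639 → 41
job_id=10: runtime_s < 6915 AND cpu <= 35 → 33
job_id=11: runtime_s < 4639 → 39
job_id=12: ELSE → 86
job_id=13: runtime_s < 6915 AND cpu <= 35 → 23
job_id=14: ELSE → 74

110, 78, 51, 24, 52, 41, 33, 39, 86, 23, 74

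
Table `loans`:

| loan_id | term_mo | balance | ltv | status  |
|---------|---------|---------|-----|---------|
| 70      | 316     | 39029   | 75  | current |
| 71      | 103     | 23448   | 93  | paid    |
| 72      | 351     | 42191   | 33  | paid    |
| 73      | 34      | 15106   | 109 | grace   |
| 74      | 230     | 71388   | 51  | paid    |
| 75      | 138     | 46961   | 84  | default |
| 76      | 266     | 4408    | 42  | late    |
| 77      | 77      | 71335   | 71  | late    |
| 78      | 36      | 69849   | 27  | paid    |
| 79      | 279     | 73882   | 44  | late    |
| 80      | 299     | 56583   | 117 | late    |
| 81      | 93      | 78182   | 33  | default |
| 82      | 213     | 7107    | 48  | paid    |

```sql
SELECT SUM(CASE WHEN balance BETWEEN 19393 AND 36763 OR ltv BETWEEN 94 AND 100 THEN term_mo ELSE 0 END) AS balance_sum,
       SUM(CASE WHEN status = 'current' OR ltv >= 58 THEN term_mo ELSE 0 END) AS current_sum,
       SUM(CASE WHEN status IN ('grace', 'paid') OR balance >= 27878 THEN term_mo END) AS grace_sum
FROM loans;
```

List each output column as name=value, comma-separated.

balance_sum=103, current_sum=967, grace_sum=2169

[balance_sum: balance BETWEEN 19393 AND 36763 OR ltv BETWEEN 94 AND 100]
loan_id=70: ✗
loan_id=71: ✓ → 103
loan_id=72: ✗
loan_id=73: ✗
loan_id=74: ✗
loan_id=75: ✗
loan_id=76: ✗
loan_id=77: ✗
loan_id=78: ✗
loan_id=79: ✗
loan_id=80: ✗
loan_id=81: ✗
loan_id=82: ✗
balance_sum = 103
—
[current_sum: status = 'current' OR ltv >= 58]
loan_id=70: ✓ → 316
loan_id=71: ✓ → 103
loan_id=72: ✗
loan_id=73: ✓ → 34
loan_id=74: ✗
loan_id=75: ✓ → 138
loan_id=76: ✗
loan_id=77: ✓ → 77
loan_id=78: ✗
loan_id=79: ✗
loan_id=80: ✓ → 299
loan_id=81: ✗
loan_id=82: ✗
current_sum = 316 + 103 + 34 + 138 + 77 + 299 = 967
—
[grace_sum: status IN ('grace', 'paid') OR balance >= 27878]
loan_id=70: ✓ → 316
loan_id=71: ✓ → 103
loan_id=72: ✓ → 351
loan_id=73: ✓ → 34
loan_id=74: ✓ → 230
loan_id=75: ✓ → 138
loan_id=76: ✗
loan_id=77: ✓ → 77
loan_id=78: ✓ → 36
loan_id=79: ✓ → 279
loan_id=80: ✓ → 299
loan_id=81: ✓ → 93
loan_id=82: ✓ → 213
grace_sum = 316 + 103 + 351 + 34 + 230 + 138 + 77 + 36 + 279 + 299 + 93 + 213 = 2169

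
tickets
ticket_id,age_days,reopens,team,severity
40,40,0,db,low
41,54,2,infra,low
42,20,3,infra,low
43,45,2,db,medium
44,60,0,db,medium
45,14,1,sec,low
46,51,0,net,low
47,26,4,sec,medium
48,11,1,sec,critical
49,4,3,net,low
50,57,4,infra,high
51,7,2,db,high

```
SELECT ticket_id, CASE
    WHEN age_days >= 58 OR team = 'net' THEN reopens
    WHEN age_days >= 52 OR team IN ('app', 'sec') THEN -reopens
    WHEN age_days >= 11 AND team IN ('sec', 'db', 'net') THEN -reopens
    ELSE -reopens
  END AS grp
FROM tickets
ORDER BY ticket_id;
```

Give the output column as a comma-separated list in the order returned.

ticket_id=40: age_days >= 11 AND team IN ('sec', 'db', 'net') → 0
ticket_id=41: age_days >= 52 OR team IN ('app', 'sec') → -2
ticket_id=42: ELSE → -3
ticket_id=43: age_days >= 11 AND team IN ('sec', 'db', 'net') → -2
ticket_id=44: age_days >= 58 OR team = 'net' → 0
ticket_id=45: age_days >= 52 OR team IN ('app', 'sec') → -1
ticket_id=46: age_days >= 58 OR team = 'net' → 0
ticket_id=47: age_days >= 52 OR team IN ('app', 'sec') → -4
ticket_id=48: age_days >= 52 OR team IN ('app', 'sec') → -1
ticket_id=49: age_days >= 58 OR team = 'net' → 3
ticket_id=50: age_days >= 52 OR team IN ('app', 'sec') → -4
ticket_id=51: ELSE → -2

0, -2, -3, -2, 0, -1, 0, -4, -1, 3, -4, -2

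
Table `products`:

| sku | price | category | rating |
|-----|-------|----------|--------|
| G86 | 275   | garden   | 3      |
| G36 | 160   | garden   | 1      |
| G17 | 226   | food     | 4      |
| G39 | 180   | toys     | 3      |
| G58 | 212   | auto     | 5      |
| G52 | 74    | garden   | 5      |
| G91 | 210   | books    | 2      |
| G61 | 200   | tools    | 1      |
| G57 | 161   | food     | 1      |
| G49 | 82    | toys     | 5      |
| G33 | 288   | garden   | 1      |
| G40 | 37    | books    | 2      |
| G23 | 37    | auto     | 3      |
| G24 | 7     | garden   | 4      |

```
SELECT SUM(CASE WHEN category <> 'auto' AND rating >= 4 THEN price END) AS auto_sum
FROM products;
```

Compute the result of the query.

389

sku=G86: ✗
sku=G36: ✗
sku=G17: ✓ → 226
sku=G39: ✗
sku=G58: ✗
sku=G52: ✓ → 74
sku=G91: ✗
sku=G61: ✗
sku=G57: ✗
sku=G49: ✓ → 82
sku=G33: ✗
sku=G40: ✗
sku=G23: ✗
sku=G24: ✓ → 7
auto_sum = 226 + 74 + 82 + 7 = 389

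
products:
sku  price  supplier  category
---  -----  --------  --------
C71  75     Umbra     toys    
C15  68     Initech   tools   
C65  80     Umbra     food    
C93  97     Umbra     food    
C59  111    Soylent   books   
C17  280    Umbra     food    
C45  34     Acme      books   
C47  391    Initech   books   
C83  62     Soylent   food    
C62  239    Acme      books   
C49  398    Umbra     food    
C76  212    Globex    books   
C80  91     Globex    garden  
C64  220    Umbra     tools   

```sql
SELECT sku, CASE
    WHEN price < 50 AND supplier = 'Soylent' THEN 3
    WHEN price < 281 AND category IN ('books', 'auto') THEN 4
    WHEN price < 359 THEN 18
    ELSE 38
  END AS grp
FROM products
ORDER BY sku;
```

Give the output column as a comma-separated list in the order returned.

18, 18, 4, 38, 38, 4, 4, 18, 18, 18, 4, 18, 18, 18

sku=C15: price < 359 → 18
sku=C17: price < 359 → 18
sku=C45: price < 281 AND category IN ('books', 'auto') → 4
sku=C47: ELSE → 38
sku=C49: ELSE → 38
sku=C59: price < 281 AND category IN ('books', 'auto') → 4
sku=C62: price < 281 AND category IN ('books', 'auto') → 4
sku=C64: price < 359 → 18
sku=C65: price < 359 → 18
sku=C71: price < 359 → 18
sku=C76: price < 281 AND category IN ('books', 'auto') → 4
sku=C80: price < 359 → 18
sku=C83: price < 359 → 18
sku=C93: price < 359 → 18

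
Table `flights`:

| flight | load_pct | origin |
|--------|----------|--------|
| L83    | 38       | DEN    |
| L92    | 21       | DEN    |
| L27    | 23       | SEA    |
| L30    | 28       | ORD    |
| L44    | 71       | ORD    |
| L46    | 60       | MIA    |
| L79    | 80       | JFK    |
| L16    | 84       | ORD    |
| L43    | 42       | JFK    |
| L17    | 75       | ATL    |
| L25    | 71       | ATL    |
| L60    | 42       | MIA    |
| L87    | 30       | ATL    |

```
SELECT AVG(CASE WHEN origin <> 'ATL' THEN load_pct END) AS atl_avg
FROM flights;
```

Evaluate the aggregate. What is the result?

48.9

flight=L83: ✓ → 38
flight=L92: ✓ → 21
flight=L27: ✓ → 23
flight=L30: ✓ → 28
flight=L44: ✓ → 71
flight=L46: ✓ → 60
flight=L79: ✓ → 80
flight=L16: ✓ → 84
flight=L43: ✓ → 42
flight=L17: ✗
flight=L25: ✗
flight=L60: ✓ → 42
flight=L87: ✗
atl_avg = (38 + 21 + 23 + 28 + 71 + 60 + 80 + 84 + 42 + 42) / 10 = 48.9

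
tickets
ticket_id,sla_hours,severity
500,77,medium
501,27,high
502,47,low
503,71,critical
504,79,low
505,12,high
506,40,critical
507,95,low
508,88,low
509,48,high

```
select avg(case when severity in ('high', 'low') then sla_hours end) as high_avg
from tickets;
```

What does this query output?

ticket_id=500: ✗
ticket_id=501: ✓ → 27
ticket_id=502: ✓ → 47
ticket_id=503: ✗
ticket_id=504: ✓ → 79
ticket_id=505: ✓ → 12
ticket_id=506: ✗
ticket_id=507: ✓ → 95
ticket_id=508: ✓ → 88
ticket_id=509: ✓ → 48
high_avg = (27 + 47 + 79 + 12 + 95 + 88 + 48) / 7 = 56.5714285714

56.5714285714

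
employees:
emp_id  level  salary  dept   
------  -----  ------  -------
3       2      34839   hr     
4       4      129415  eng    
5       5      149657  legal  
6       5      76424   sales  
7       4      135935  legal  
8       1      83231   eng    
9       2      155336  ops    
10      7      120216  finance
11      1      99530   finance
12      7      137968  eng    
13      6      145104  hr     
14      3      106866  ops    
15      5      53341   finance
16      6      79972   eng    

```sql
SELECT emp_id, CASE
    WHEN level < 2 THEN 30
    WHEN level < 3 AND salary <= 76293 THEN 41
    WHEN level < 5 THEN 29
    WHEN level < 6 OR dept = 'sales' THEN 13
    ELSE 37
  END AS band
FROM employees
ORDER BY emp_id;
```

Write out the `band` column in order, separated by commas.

emp_id=3: level < 3 AND salary <= 76293 → 41
emp_id=4: level < 5 → 29
emp_id=5: level < 6 OR dept = 'sales' → 13
emp_id=6: level < 6 OR dept = 'sales' → 13
emp_id=7: level < 5 → 29
emp_id=8: level < 2 → 30
emp_id=9: level < 5 → 29
emp_id=10: ELSE → 37
emp_id=11: level < 2 → 30
emp_id=12: ELSE → 37
emp_id=13: ELSE → 37
emp_id=14: level < 5 → 29
emp_id=15: level < 6 OR dept = 'sales' → 13
emp_id=16: ELSE → 37

41, 29, 13, 13, 29, 30, 29, 37, 30, 37, 37, 29, 13, 37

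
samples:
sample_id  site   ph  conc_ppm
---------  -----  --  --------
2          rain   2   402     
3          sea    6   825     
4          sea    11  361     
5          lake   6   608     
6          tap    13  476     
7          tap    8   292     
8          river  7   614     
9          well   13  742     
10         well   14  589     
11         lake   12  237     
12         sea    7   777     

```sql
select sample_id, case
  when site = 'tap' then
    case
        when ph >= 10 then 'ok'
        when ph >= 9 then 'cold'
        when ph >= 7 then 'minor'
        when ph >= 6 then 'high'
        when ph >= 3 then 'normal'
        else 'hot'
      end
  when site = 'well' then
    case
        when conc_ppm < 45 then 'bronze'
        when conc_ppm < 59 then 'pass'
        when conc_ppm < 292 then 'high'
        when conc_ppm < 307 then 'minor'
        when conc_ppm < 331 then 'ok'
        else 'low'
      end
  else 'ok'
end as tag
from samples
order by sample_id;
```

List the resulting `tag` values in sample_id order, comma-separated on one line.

sample_id=2: site='rain' → outer ELSE → ok
sample_id=3: site='sea' → outer ELSE → ok
sample_id=4: site='sea' → outer ELSE → ok
sample_id=5: site='lake' → outer ELSE → ok
sample_id=6: site='tap' → inner[ph >= 10] → ok
sample_id=7: site='tap' → inner[ph >= 7] → minor
sample_id=8: site='river' → outer ELSE → ok
sample_id=9: site='well' → inner[ELSE] → low
sample_id=10: site='well' → inner[ELSE] → low
sample_id=11: site='lake' → outer ELSE → ok
sample_id=12: site='sea' → outer ELSE → ok

ok, ok, ok, ok, ok, minor, ok, low, low, ok, ok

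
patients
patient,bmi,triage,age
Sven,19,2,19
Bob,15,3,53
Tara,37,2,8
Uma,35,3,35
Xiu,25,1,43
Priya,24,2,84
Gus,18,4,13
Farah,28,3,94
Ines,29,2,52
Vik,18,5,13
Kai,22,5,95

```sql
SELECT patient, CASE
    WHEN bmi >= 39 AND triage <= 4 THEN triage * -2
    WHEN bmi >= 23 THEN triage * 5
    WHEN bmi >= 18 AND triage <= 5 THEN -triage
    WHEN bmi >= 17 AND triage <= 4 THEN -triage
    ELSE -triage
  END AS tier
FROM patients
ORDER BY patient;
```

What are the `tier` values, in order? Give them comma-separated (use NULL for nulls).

-3, 15, -4, 10, -5, 10, -2, 10, 15, -5, 5

patient=Bob: ELSE → -3
patient=Farah: bmi >= 23 → 15
patient=Gus: bmi >= 18 AND triage <= 5 → -4
patient=Ines: bmi >= 23 → 10
patient=Kai: bmi >= 18 AND triage <= 5 → -5
patient=Priya: bmi >= 23 → 10
patient=Sven: bmi >= 18 AND triage <= 5 → -2
patient=Tara: bmi >= 23 → 10
patient=Uma: bmi >= 23 → 15
patient=Vik: bmi >= 18 AND triage <= 5 → -5
patient=Xiu: bmi >= 23 → 5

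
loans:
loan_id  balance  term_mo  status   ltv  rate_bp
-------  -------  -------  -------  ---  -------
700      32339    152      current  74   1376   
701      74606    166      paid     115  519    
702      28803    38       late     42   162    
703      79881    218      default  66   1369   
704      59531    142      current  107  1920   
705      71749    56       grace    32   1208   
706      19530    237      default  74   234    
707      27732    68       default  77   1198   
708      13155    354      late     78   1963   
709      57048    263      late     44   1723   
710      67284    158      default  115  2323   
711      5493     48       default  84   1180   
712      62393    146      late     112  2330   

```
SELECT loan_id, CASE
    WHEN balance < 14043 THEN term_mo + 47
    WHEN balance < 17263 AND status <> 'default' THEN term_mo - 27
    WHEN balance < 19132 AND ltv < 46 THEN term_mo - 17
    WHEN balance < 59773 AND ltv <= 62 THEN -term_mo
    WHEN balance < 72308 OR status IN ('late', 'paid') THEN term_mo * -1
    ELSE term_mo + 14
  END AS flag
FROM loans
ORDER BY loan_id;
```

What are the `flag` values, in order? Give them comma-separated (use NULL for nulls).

loan_id=700: balance < 72308 OR status IN ('late', 'paid') → -152
loan_id=701: balance < 72308 OR status IN ('late', 'paid') → -166
loan_id=702: balance < 59773 AND ltv <= 62 → -38
loan_id=703: ELSE → 232
loan_id=704: balance < 72308 OR status IN ('late', 'paid') → -142
loan_id=705: balance < 72308 OR status IN ('late', 'paid') → -56
loan_id=706: balance < 72308 OR status IN ('late', 'paid') → -237
loan_id=707: balance < 72308 OR status IN ('late', 'paid') → -68
loan_id=708: balance < 14043 → 401
loan_id=709: balance < 59773 AND ltv <= 62 → -263
loan_id=710: balance < 72308 OR status IN ('late', 'paid') → -158
loan_id=711: balance < 14043 → 95
loan_id=712: balance < 72308 OR status IN ('late', 'paid') → -146

-152, -166, -38, 232, -142, -56, -237, -68, 401, -263, -158, 95, -146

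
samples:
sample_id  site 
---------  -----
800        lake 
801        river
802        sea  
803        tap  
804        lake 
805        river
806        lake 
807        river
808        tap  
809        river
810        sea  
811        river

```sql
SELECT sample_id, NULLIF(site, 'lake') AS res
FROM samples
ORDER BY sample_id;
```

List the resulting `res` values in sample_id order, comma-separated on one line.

sample_id=800: site=lake vs lake: equal → NULL
sample_id=801: site=river vs lake: differ → river
sample_id=802: site=sea vs lake: differ → sea
sample_id=803: site=tap vs lake: differ → tap
sample_id=804: site=lake vs lake: equal → NULL
sample_id=805: site=river vs lake: differ → river
sample_id=806: site=lake vs lake: equal → NULL
sample_id=807: site=river vs lake: differ → river
sample_id=808: site=tap vs lake: differ → tap
sample_id=809: site=river vs lake: differ → river
sample_id=810: site=sea vs lake: differ → sea
sample_id=811: site=river vs lake: differ → river

NULL, river, sea, tap, NULL, river, NULL, river, tap, river, sea, river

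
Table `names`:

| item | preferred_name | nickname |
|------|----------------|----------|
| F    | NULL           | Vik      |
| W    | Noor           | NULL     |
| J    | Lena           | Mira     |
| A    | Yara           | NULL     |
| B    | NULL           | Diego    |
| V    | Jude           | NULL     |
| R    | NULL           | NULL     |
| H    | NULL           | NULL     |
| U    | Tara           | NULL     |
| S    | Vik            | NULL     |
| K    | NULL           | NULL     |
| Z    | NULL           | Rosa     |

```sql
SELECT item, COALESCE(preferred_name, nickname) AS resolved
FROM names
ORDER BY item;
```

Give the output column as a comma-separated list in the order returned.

item=A: preferred_name=Yara → Yara
item=B: preferred_name=NULL, nickname=Diego → Diego
item=F: preferred_name=NULL, nickname=Vik → Vik
item=H: preferred_name=NULL, nickname=NULL (all NULL) → NULL
item=J: preferred_name=Lena → Lena
item=K: preferred_name=NULL, nickname=NULL (all NULL) → NULL
item=R: preferred_name=NULL, nickname=NULL (all NULL) → NULL
item=S: preferred_name=Vik → Vik
item=U: preferred_name=Tara → Tara
item=V: preferred_name=Jude → Jude
item=W: preferred_name=Noor → Noor
item=Z: preferred_name=NULL, nickname=Rosa → Rosa

Yara, Diego, Vik, NULL, Lena, NULL, NULL, Vik, Tara, Jude, Noor, Rosa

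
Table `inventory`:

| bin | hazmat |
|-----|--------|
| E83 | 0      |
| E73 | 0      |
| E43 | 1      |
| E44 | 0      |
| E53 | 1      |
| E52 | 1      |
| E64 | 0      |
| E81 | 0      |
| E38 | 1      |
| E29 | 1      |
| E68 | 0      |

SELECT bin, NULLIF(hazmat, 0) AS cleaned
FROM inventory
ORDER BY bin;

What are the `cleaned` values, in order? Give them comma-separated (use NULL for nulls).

bin=E29: hazmat=1 vs 0: differ → 1
bin=E38: hazmat=1 vs 0: differ → 1
bin=E43: hazmat=1 vs 0: differ → 1
bin=E44: hazmat=0 vs 0: equal → NULL
bin=E52: hazmat=1 vs 0: differ → 1
bin=E53: hazmat=1 vs 0: differ → 1
bin=E64: hazmat=0 vs 0: equal → NULL
bin=E68: hazmat=0 vs 0: equal → NULL
bin=E73: hazmat=0 vs 0: equal → NULL
bin=E81: hazmat=0 vs 0: equal → NULL
bin=E83: hazmat=0 vs 0: equal → NULL

1, 1, 1, NULL, 1, 1, NULL, NULL, NULL, NULL, NULL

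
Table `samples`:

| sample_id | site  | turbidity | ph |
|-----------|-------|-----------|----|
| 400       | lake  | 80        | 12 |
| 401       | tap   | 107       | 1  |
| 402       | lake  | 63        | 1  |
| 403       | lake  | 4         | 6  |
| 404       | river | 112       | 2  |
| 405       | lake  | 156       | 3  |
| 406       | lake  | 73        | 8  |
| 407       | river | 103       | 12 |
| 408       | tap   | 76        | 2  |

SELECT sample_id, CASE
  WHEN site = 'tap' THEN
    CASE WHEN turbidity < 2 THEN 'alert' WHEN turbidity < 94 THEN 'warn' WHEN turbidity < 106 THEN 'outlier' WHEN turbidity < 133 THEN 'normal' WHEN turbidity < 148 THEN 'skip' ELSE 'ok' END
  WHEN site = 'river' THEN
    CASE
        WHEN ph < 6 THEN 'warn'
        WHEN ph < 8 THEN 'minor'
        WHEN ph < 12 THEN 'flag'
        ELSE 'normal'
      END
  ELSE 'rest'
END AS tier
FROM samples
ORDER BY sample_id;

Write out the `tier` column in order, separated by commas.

rest, normal, rest, rest, warn, rest, rest, normal, warn

sample_id=400: site='lake' → outer ELSE → rest
sample_id=401: site='tap' → inner[turbidity < 133] → normal
sample_id=402: site='lake' → outer ELSE → rest
sample_id=403: site='lake' → outer ELSE → rest
sample_id=404: site='river' → inner[ph < 6] → warn
sample_id=405: site='lake' → outer ELSE → rest
sample_id=406: site='lake' → outer ELSE → rest
sample_id=407: site='river' → inner[ELSE] → normal
sample_id=408: site='tap' → inner[turbidity < 94] → warn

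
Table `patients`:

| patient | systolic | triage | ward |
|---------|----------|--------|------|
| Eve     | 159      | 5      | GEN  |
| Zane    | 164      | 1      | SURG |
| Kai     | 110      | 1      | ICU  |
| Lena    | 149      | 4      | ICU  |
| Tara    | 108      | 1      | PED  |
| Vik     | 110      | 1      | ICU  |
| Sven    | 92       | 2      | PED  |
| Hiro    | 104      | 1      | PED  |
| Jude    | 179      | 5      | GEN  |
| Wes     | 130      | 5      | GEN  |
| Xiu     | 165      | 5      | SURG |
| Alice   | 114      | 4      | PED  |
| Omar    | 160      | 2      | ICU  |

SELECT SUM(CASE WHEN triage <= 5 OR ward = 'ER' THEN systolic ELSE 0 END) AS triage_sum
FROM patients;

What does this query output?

patient=Eve: ✓ → 159
patient=Zane: ✓ → 164
patient=Kai: ✓ → 110
patient=Lena: ✓ → 149
patient=Tara: ✓ → 108
patient=Vik: ✓ → 110
patient=Sven: ✓ → 92
patient=Hiro: ✓ → 104
patient=Jude: ✓ → 179
patient=Wes: ✓ → 130
patient=Xiu: ✓ → 165
patient=Alice: ✓ → 114
patient=Omar: ✓ → 160
triage_sum = 159 + 164 + 110 + 149 + 108 + 110 + 92 + 104 + 179 + 130 + 165 + 114 + 160 = 1744

1744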